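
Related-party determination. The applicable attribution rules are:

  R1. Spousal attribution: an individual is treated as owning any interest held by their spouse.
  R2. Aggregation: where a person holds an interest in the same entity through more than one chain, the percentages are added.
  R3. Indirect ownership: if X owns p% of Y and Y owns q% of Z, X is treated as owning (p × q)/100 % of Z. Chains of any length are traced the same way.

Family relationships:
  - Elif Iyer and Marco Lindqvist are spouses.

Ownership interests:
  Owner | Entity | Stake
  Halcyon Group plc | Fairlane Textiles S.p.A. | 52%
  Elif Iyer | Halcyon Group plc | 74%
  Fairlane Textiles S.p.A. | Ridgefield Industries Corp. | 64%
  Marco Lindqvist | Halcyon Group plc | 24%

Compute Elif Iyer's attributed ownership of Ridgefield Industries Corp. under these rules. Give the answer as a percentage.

By spousal attribution (R1), Elif Iyer is treated as also owning Marco Lindqvist's interest in Halcyon Group plc, giving 74% + 24% = 98%.
Chain via Halcyon Group plc → Fairlane Textiles S.p.A. (R3): 98% × 52% × 64% = 32.6144% of Ridgefield Industries Corp.

32.6144%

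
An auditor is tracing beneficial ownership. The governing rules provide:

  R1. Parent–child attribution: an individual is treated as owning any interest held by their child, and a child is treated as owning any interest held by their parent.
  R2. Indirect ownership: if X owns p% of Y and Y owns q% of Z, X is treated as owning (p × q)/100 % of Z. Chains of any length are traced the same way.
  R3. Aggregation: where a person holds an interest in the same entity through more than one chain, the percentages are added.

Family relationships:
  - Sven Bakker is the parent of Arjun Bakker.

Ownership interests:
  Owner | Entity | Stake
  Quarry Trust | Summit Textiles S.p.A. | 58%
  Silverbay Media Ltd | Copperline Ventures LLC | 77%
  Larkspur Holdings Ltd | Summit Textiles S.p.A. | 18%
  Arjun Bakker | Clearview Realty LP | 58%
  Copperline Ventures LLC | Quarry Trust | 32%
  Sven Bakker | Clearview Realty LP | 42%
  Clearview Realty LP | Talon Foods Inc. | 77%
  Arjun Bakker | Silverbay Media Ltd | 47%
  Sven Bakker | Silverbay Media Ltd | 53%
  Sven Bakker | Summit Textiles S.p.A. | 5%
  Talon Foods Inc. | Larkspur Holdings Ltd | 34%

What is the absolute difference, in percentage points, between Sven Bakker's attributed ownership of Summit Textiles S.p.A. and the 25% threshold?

By parent–child attribution (R1), Sven Bakker is treated as also owning Arjun Bakker's interest in Clearview Realty LP, giving 42% + 58% = 100%.
By parent–child attribution (R1), Sven Bakker is treated as also owning Arjun Bakker's interest in Silverbay Media Ltd, giving 53% + 47% = 100%.
Chain via Clearview Realty LP → Talon Foods Inc. → Larkspur Holdings Ltd (R2): 100% × 77% × 34% × 18% = 4.7124% of Summit Textiles S.p.A.
Chain via Silverbay Media Ltd → Copperline Ventures LLC → Quarry Trust (R2): 100% × 77% × 32% × 58% = 14.2912% of Summit Textiles S.p.A.
Direct interest in Summit Textiles S.p.A: 5%.
Aggregating (R3): 4.7124% + 14.2912% + 5% = 24.0036%.
24.0036% falls short of the 25% threshold by 0.9964 percentage points.

0.9964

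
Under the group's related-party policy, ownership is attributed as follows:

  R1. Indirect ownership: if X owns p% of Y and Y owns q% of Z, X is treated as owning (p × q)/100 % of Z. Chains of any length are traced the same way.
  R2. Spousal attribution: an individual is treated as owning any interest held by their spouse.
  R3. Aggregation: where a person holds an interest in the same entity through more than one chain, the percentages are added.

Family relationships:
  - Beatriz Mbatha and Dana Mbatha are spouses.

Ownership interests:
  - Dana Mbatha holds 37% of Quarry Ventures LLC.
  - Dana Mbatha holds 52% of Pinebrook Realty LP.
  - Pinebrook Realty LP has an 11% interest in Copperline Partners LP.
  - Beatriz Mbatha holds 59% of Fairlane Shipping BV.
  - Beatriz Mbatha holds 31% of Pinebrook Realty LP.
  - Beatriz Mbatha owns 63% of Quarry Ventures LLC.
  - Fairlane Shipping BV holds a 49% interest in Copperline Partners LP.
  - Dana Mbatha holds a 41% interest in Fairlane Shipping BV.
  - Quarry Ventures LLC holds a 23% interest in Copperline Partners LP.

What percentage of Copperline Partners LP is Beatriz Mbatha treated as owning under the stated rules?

By spousal attribution (R2), Beatriz Mbatha is treated as also owning Dana Mbatha's interest in Pinebrook Realty LP, giving 31% + 52% = 83%.
By spousal attribution (R2), Beatriz Mbatha is treated as also owning Dana Mbatha's interest in Quarry Ventures LLC, giving 63% + 37% = 100%.
By spousal attribution (R2), Beatriz Mbatha is treated as also owning Dana Mbatha's interest in Fairlane Shipping BV, giving 59% + 41% = 100%.
Chain via Pinebrook Realty LP (R1): 83% × 11% = 9.13% of Copperline Partners LP.
Chain via Quarry Ventures LLC (R1): 100% × 23% = 23% of Copperline Partners LP.
Chain via Fairlane Shipping BV (R1): 100% × 49% = 49% of Copperline Partners LP.
Aggregating (R3): 9.13% + 23% + 49% = 81.13%.

81.13%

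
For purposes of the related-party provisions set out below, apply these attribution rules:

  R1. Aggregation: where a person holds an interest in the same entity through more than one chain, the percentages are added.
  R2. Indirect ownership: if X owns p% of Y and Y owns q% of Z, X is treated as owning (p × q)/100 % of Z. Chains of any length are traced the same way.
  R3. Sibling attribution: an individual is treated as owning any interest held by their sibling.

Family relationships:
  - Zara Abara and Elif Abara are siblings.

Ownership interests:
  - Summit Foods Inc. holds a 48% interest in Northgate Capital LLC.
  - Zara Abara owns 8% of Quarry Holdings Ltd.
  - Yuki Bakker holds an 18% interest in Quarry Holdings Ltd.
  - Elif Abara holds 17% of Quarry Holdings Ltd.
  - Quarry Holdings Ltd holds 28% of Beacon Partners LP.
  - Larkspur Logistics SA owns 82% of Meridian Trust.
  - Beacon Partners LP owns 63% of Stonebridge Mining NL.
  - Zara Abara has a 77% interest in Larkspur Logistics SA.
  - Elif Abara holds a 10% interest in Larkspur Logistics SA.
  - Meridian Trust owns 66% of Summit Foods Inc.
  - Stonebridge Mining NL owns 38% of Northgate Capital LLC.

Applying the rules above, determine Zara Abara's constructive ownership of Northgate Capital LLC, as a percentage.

24.276312%

By sibling attribution (R3), Zara Abara is treated as also owning Elif Abara's interest in Quarry Holdings Ltd, giving 8% + 17% = 25%.
By sibling attribution (R3), Zara Abara is treated as also owning Elif Abara's interest in Larkspur Logistics SA, giving 77% + 10% = 87%.
Chain via Quarry Holdings Ltd → Beacon Partners LP → Stonebridge Mining NL (R2): 25% × 28% × 63% × 38% = 1.6758% of Northgate Capital LLC.
Chain via Larkspur Logistics SA → Meridian Trust → Summit Foods Inc. (R2): 87% × 82% × 66% × 48% = 22.600512% of Northgate Capital LLC.
Aggregating (R1): 1.6758% + 22.600512% = 24.276312%.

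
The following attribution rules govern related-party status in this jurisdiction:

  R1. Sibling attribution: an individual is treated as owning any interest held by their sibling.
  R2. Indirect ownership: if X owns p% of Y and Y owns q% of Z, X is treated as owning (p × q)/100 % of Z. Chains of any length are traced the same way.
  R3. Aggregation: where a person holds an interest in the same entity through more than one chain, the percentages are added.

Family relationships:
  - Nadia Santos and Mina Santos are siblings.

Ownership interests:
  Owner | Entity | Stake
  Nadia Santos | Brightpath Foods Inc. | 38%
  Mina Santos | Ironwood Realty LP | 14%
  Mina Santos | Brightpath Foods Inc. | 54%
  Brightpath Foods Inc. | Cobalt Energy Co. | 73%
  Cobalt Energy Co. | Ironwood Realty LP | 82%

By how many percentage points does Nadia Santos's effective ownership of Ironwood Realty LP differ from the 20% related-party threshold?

49.0712

By sibling attribution (R1), Nadia Santos is treated as also owning Mina Santos's interest in Brightpath Foods Inc, giving 38% + 54% = 92%.
By sibling attribution (R1), Nadia Santos is treated as owning Mina Santos's 14% interest in Ironwood Realty LP.
Chain via Brightpath Foods Inc. → Cobalt Energy Co. (R2): 92% × 73% × 82% = 55.0712% of Ironwood Realty LP.
Direct interest in Ironwood Realty LP: 14%.
Aggregating (R3): 55.0712% + 14% = 69.0712%.
69.0712% exceeds the 20% threshold by 49.0712 percentage points.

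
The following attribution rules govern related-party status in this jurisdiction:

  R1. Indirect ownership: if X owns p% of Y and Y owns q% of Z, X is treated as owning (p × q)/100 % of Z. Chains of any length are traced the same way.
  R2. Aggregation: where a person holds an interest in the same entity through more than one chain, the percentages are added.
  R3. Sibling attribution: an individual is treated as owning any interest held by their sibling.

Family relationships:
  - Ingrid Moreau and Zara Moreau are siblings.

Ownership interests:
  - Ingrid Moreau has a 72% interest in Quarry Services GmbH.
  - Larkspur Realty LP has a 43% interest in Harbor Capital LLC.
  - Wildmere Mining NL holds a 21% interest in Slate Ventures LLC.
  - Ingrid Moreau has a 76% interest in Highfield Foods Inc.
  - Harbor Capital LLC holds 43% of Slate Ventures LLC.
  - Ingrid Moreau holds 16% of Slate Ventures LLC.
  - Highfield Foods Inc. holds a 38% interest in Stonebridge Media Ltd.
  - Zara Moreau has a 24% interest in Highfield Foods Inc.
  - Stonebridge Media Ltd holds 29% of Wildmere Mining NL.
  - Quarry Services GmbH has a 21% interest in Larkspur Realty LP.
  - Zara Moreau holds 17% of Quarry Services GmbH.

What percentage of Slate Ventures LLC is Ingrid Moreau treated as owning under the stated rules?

By sibling attribution (R3), Ingrid Moreau is treated as also owning Zara Moreau's interest in Quarry Services GmbH, giving 72% + 17% = 89%.
By sibling attribution (R3), Ingrid Moreau is treated as also owning Zara Moreau's interest in Highfield Foods Inc, giving 76% + 24% = 100%.
Chain via Quarry Services GmbH → Larkspur Realty LP → Harbor Capital LLC (R1): 89% × 21% × 43% × 43% = 3.455781% of Slate Ventures LLC.
Chain via Highfield Foods Inc. → Stonebridge Media Ltd → Wildmere Mining NL (R1): 100% × 38% × 29% × 21% = 2.3142% of Slate Ventures LLC.
Direct interest in Slate Ventures LLC: 16%.
Aggregating (R2): 3.455781% + 2.3142% + 16% = 21.769981%.

21.769981%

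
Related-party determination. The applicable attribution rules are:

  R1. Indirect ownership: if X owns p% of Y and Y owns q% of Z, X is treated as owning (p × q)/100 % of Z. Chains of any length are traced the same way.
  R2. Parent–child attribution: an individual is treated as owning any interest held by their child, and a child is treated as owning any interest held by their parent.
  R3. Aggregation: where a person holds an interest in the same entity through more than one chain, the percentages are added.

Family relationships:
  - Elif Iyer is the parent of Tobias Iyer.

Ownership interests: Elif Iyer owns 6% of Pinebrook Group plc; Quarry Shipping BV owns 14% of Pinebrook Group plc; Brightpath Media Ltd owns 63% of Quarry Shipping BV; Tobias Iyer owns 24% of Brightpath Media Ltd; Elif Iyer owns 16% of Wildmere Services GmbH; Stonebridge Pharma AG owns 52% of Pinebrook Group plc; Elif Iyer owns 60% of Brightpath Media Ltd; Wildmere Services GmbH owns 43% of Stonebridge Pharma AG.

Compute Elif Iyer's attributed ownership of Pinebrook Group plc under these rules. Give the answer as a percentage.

16.9864%

By parent–child attribution (R2), Elif Iyer is treated as also owning Tobias Iyer's interest in Brightpath Media Ltd, giving 60% + 24% = 84%.
Chain via Wildmere Services GmbH → Stonebridge Pharma AG (R1): 16% × 43% × 52% = 3.5776% of Pinebrook Group plc.
Chain via Brightpath Media Ltd → Quarry Shipping BV (R1): 84% × 63% × 14% = 7.4088% of Pinebrook Group plc.
Direct interest in Pinebrook Group plc: 6%.
Aggregating (R3): 3.5776% + 7.4088% + 6% = 16.9864%.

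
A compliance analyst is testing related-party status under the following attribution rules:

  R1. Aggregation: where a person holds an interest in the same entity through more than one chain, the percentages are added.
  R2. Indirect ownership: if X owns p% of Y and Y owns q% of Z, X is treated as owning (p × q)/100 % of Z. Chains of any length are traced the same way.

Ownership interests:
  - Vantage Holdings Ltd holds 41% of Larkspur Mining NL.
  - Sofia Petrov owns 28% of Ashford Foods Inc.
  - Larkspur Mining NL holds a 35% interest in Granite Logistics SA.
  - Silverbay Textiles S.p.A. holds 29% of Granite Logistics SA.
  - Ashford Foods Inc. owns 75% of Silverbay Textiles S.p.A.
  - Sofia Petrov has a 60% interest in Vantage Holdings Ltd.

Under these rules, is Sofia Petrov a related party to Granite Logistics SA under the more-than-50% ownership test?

Chain via Ashford Foods Inc. → Silverbay Textiles S.p.A. (R2): 28% × 75% × 29% = 6.09% of Granite Logistics SA.
Chain via Vantage Holdings Ltd → Larkspur Mining NL (R2): 60% × 41% × 35% = 8.61% of Granite Logistics SA.
Aggregating (R1): 6.09% + 8.61% = 14.7%.
14.7% does not exceed the 50% threshold, so Sofia is not a related party to Granite Logistics SA.

No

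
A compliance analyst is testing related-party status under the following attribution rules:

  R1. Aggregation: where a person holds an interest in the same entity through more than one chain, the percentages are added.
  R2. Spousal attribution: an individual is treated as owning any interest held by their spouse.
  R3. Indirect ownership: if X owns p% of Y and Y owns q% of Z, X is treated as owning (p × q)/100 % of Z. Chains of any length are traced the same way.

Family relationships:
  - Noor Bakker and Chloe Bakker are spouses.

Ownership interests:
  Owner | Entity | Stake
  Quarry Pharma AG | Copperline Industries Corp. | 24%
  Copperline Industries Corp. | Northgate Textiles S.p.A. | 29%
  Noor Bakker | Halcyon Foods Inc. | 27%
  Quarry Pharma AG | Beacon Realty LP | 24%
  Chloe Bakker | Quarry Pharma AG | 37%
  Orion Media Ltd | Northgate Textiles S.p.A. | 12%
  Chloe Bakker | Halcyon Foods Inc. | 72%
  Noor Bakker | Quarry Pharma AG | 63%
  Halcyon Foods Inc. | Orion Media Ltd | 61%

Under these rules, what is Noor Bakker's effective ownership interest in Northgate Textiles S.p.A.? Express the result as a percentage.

By spousal attribution (R2), Noor Bakker is treated as also owning Chloe Bakker's interest in Quarry Pharma AG, giving 63% + 37% = 100%.
By spousal attribution (R2), Noor Bakker is treated as also owning Chloe Bakker's interest in Halcyon Foods Inc, giving 27% + 72% = 99%.
Chain via Quarry Pharma AG → Copperline Industries Corp. (R3): 100% × 24% × 29% = 6.96% of Northgate Textiles S.p.A.
Chain via Halcyon Foods Inc. → Orion Media Ltd (R3): 99% × 61% × 12% = 7.2468% of Northgate Textiles S.p.A.
Aggregating (R1): 6.96% + 7.2468% = 14.2068%.

14.2068%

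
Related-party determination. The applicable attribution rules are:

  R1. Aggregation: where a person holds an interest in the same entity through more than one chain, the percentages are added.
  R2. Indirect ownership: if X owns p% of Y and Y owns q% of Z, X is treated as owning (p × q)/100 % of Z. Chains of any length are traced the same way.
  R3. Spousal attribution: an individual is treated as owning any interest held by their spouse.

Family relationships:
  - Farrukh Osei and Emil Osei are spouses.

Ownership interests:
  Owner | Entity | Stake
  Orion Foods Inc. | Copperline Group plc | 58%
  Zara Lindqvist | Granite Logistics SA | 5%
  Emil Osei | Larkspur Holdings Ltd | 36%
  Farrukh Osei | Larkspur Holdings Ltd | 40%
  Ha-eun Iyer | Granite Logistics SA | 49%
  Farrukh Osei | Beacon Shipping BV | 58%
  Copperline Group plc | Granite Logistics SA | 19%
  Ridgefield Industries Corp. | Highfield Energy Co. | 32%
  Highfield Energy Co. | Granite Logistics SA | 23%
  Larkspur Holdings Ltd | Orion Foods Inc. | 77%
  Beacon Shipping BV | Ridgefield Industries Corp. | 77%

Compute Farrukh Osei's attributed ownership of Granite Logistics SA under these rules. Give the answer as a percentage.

9.73588%

By spousal attribution (R3), Farrukh Osei is treated as also owning Emil Osei's interest in Larkspur Holdings Ltd, giving 40% + 36% = 76%.
Chain via Larkspur Holdings Ltd → Orion Foods Inc. → Copperline Group plc (R2): 76% × 77% × 58% × 19% = 6.448904% of Granite Logistics SA.
Chain via Beacon Shipping BV → Ridgefield Industries Corp. → Highfield Energy Co. (R2): 58% × 77% × 32% × 23% = 3.286976% of Granite Logistics SA.
Aggregating (R1): 6.448904% + 3.286976% = 9.73588%.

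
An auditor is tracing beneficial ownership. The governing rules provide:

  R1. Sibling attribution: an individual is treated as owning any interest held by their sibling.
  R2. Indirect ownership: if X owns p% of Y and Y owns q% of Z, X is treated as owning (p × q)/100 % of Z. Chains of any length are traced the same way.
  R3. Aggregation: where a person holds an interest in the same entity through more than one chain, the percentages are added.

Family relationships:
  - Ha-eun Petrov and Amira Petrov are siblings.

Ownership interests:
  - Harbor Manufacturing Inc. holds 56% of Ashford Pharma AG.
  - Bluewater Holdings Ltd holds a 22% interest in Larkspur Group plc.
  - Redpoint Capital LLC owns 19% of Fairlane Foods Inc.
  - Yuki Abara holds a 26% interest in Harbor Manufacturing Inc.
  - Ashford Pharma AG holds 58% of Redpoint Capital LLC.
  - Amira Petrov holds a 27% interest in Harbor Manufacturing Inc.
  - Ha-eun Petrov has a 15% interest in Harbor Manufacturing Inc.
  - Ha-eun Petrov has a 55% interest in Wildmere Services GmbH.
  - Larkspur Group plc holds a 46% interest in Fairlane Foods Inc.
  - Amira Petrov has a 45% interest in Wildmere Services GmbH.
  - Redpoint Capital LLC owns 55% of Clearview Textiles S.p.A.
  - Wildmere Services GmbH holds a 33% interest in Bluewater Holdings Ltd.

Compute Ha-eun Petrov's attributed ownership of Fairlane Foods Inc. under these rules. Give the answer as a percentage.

By sibling attribution (R1), Ha-eun Petrov is treated as also owning Amira Petrov's interest in Wildmere Services GmbH, giving 55% + 45% = 100%.
By sibling attribution (R1), Ha-eun Petrov is treated as also owning Amira Petrov's interest in Harbor Manufacturing Inc, giving 15% + 27% = 42%.
Chain via Wildmere Services GmbH → Bluewater Holdings Ltd → Larkspur Group plc (R2): 100% × 33% × 22% × 46% = 3.3396% of Fairlane Foods Inc.
Chain via Harbor Manufacturing Inc. → Ashford Pharma AG → Redpoint Capital LLC (R2): 42% × 56% × 58% × 19% = 2.591904% of Fairlane Foods Inc.
Aggregating (R3): 3.3396% + 2.591904% = 5.931504%.

5.931504%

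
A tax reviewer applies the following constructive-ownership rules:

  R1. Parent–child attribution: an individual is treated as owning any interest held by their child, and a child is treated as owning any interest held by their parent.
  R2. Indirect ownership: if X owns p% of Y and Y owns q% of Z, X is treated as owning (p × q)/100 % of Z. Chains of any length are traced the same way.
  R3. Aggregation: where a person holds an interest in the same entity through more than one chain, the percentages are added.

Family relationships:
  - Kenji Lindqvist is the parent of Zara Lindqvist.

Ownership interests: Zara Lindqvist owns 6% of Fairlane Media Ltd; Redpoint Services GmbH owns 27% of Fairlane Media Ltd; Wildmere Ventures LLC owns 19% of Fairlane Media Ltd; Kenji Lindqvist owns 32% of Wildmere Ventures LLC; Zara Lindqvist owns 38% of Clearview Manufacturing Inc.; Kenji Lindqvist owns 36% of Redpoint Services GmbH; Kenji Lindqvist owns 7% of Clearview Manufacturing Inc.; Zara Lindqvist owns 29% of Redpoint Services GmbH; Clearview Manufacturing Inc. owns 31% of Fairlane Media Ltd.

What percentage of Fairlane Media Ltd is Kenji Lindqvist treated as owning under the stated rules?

43.58%

By parent–child attribution (R1), Kenji Lindqvist is treated as also owning Zara Lindqvist's interest in Clearview Manufacturing Inc, giving 7% + 38% = 45%.
By parent–child attribution (R1), Kenji Lindqvist is treated as also owning Zara Lindqvist's interest in Redpoint Services GmbH, giving 36% + 29% = 65%.
By parent–child attribution (R1), Kenji Lindqvist is treated as owning Zara Lindqvist's 6% interest in Fairlane Media Ltd.
Chain via Wildmere Ventures LLC (R2): 32% × 19% = 6.08% of Fairlane Media Ltd.
Chain via Clearview Manufacturing Inc. (R2): 45% × 31% = 13.95% of Fairlane Media Ltd.
Chain via Redpoint Services GmbH (R2): 65% × 27% = 17.55% of Fairlane Media Ltd.
Direct interest in Fairlane Media Ltd: 6%.
Aggregating (R3): 6.08% + 13.95% + 17.55% + 6% = 43.58%.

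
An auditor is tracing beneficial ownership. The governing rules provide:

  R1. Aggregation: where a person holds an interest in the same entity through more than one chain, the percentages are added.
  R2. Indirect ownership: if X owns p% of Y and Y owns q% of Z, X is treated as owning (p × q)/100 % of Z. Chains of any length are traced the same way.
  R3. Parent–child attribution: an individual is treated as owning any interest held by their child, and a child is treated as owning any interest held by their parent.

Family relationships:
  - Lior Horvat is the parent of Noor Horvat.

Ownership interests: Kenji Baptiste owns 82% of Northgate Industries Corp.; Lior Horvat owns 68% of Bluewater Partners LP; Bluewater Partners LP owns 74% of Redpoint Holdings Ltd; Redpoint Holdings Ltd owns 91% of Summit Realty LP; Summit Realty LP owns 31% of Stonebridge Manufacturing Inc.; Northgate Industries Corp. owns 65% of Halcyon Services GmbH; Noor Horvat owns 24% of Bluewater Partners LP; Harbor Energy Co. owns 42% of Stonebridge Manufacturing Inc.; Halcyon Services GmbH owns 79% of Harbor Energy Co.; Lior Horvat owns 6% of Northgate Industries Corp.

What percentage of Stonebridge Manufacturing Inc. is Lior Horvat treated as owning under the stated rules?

20.499388%

By parent–child attribution (R3), Lior Horvat is treated as also owning Noor Horvat's interest in Bluewater Partners LP, giving 68% + 24% = 92%.
Chain via Northgate Industries Corp. → Halcyon Services GmbH → Harbor Energy Co. (R2): 6% × 65% × 79% × 42% = 1.29402% of Stonebridge Manufacturing Inc.
Chain via Bluewater Partners LP → Redpoint Holdings Ltd → Summit Realty LP (R2): 92% × 74% × 91% × 31% = 19.205368% of Stonebridge Manufacturing Inc.
Aggregating (R1): 1.29402% + 19.205368% = 20.499388%.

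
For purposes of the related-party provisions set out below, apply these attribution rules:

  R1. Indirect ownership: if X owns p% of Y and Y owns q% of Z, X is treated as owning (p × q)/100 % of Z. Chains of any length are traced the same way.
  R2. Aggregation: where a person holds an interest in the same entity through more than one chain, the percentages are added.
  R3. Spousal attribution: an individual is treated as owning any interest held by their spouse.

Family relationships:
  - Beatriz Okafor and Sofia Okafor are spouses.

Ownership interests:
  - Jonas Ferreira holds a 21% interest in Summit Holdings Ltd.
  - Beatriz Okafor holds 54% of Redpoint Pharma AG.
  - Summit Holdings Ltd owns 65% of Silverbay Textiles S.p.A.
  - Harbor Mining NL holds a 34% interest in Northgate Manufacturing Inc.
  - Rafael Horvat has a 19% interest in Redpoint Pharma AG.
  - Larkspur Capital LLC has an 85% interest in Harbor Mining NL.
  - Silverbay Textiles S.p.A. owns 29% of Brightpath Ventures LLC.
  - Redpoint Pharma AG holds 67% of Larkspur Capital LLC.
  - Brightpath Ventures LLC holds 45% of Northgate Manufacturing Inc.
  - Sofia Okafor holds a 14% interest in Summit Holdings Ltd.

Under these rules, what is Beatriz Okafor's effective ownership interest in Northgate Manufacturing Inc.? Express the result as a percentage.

11.64357%

By spousal attribution (R3), Beatriz Okafor is treated as owning Sofia Okafor's 14% interest in Summit Holdings Ltd.
Chain via Redpoint Pharma AG → Larkspur Capital LLC → Harbor Mining NL (R1): 54% × 67% × 85% × 34% = 10.45602% of Northgate Manufacturing Inc.
Chain via Summit Holdings Ltd → Silverbay Textiles S.p.A. → Brightpath Ventures LLC (R1): 14% × 65% × 29% × 45% = 1.18755% of Northgate Manufacturing Inc.
Aggregating (R2): 10.45602% + 1.18755% = 11.64357%.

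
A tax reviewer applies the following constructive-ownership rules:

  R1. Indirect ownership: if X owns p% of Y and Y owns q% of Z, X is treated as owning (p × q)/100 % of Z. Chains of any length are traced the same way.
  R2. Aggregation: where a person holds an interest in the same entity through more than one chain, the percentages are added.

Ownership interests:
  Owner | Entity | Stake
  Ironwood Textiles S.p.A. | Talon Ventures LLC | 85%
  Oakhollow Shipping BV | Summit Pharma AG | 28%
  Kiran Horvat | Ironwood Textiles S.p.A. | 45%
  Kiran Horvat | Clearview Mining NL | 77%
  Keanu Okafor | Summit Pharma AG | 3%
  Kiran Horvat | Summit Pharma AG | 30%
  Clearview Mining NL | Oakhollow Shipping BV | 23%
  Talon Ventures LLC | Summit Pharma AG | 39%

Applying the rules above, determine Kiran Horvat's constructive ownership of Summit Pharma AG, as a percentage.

49.8763%

Chain via Clearview Mining NL → Oakhollow Shipping BV (R1): 77% × 23% × 28% = 4.9588% of Summit Pharma AG.
Chain via Ironwood Textiles S.p.A. → Talon Ventures LLC (R1): 45% × 85% × 39% = 14.9175% of Summit Pharma AG.
Direct interest in Summit Pharma AG: 30%.
Aggregating (R2): 4.9588% + 14.9175% + 30% = 49.8763%.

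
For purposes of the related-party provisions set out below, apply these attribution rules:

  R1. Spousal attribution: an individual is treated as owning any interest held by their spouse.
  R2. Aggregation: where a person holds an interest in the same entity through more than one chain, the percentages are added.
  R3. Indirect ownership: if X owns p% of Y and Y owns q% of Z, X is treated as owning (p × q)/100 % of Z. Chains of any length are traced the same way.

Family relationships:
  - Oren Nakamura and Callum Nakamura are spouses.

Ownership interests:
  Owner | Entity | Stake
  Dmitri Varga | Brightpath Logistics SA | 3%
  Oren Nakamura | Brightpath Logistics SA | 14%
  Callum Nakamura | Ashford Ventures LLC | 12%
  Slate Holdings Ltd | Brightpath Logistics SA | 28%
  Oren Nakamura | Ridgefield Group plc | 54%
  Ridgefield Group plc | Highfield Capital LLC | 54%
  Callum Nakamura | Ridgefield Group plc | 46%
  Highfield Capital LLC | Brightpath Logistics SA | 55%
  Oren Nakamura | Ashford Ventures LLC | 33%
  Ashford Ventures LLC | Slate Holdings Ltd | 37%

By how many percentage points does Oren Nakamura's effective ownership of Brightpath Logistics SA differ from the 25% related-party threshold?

23.362

By spousal attribution (R1), Oren Nakamura is treated as also owning Callum Nakamura's interest in Ridgefield Group plc, giving 54% + 46% = 100%.
By spousal attribution (R1), Oren Nakamura is treated as also owning Callum Nakamura's interest in Ashford Ventures LLC, giving 33% + 12% = 45%.
Chain via Ridgefield Group plc → Highfield Capital LLC (R3): 100% × 54% × 55% = 29.7% of Brightpath Logistics SA.
Chain via Ashford Ventures LLC → Slate Holdings Ltd (R3): 45% × 37% × 28% = 4.662% of Brightpath Logistics SA.
Direct interest in Brightpath Logistics SA: 14%.
Aggregating (R2): 29.7% + 4.662% + 14% = 48.362%.
48.362% exceeds the 25% threshold by 23.362 percentage points.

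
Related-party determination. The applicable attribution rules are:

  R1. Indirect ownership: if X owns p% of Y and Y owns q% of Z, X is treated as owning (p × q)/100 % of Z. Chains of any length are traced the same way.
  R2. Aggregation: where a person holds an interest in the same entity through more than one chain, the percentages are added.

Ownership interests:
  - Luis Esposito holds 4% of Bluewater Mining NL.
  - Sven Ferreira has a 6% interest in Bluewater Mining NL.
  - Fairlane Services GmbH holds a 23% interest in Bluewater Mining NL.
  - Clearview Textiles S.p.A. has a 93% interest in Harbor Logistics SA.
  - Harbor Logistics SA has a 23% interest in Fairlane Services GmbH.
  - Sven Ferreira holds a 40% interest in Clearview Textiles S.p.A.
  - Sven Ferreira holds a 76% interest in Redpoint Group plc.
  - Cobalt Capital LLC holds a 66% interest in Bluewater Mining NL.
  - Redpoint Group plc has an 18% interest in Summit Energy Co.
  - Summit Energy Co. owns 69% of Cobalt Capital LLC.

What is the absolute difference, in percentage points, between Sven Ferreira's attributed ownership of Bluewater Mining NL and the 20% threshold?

5.802248

Chain via Clearview Textiles S.p.A. → Harbor Logistics SA → Fairlane Services GmbH (R1): 40% × 93% × 23% × 23% = 1.96788% of Bluewater Mining NL.
Chain via Redpoint Group plc → Summit Energy Co. → Cobalt Capital LLC (R1): 76% × 18% × 69% × 66% = 6.229872% of Bluewater Mining NL.
Direct interest in Bluewater Mining NL: 6%.
Aggregating (R2): 1.96788% + 6.229872% + 6% = 14.197752%.
14.197752% falls short of the 20% threshold by 5.802248 percentage points.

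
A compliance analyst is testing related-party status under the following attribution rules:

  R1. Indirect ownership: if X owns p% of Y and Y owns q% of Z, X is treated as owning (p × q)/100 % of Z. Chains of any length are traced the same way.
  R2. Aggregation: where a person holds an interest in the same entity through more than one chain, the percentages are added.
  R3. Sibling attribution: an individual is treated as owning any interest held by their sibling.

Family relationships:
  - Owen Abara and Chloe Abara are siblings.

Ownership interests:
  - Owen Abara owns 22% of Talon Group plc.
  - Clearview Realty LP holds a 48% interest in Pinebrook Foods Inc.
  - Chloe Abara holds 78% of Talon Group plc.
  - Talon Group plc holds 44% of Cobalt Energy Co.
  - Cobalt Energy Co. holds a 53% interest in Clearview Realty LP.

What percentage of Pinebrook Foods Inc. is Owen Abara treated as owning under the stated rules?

By sibling attribution (R3), Owen Abara is treated as also owning Chloe Abara's interest in Talon Group plc, giving 22% + 78% = 100%.
Chain via Talon Group plc → Cobalt Energy Co. → Clearview Realty LP (R1): 100% × 44% × 53% × 48% = 11.1936% of Pinebrook Foods Inc.

11.1936%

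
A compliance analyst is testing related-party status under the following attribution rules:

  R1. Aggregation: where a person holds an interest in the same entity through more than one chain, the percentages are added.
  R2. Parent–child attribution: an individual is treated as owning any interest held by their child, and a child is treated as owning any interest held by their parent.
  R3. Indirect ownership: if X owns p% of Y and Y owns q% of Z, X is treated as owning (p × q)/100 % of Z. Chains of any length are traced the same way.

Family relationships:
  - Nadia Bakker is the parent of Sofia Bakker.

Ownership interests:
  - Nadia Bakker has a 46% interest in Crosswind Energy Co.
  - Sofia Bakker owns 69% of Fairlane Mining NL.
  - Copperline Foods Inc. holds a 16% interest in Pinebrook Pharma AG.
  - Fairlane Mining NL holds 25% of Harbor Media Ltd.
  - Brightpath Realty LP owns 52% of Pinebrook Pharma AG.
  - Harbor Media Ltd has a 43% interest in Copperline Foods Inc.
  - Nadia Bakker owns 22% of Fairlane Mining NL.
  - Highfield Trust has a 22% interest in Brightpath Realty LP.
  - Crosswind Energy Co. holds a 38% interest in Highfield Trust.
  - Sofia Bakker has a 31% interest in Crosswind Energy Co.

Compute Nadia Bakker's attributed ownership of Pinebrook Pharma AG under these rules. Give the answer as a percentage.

By parent–child attribution (R2), Nadia Bakker is treated as also owning Sofia Bakker's interest in Fairlane Mining NL, giving 22% + 69% = 91%.
By parent–child attribution (R2), Nadia Bakker is treated as also owning Sofia Bakker's interest in Crosswind Energy Co, giving 46% + 31% = 77%.
Chain via Fairlane Mining NL → Harbor Media Ltd → Copperline Foods Inc. (R3): 91% × 25% × 43% × 16% = 1.5652% of Pinebrook Pharma AG.
Chain via Crosswind Energy Co. → Highfield Trust → Brightpath Realty LP (R3): 77% × 38% × 22% × 52% = 3.347344% of Pinebrook Pharma AG.
Aggregating (R1): 1.5652% + 3.347344% = 4.912544%.

4.912544%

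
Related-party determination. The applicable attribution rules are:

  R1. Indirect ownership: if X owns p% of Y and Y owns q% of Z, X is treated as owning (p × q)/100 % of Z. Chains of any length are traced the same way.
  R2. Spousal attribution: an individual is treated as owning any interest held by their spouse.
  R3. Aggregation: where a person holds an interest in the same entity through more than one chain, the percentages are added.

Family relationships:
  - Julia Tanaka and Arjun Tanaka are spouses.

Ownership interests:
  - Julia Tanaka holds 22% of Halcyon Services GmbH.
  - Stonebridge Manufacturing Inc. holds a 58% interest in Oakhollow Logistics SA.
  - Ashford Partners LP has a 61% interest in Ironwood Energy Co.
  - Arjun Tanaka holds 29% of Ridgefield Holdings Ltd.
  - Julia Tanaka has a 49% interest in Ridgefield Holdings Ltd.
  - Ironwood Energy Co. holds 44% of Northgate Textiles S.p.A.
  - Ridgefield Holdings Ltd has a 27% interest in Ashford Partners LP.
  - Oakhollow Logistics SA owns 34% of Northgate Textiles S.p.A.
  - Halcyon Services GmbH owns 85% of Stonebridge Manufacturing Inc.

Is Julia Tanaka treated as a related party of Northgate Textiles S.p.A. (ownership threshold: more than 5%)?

By spousal attribution (R2), Julia Tanaka is treated as also owning Arjun Tanaka's interest in Ridgefield Holdings Ltd, giving 49% + 29% = 78%.
Chain via Ridgefield Holdings Ltd → Ashford Partners LP → Ironwood Energy Co. (R1): 78% × 27% × 61% × 44% = 5.652504% of Northgate Textiles S.p.A.
Chain via Halcyon Services GmbH → Stonebridge Manufacturing Inc. → Oakhollow Logistics SA (R1): 22% × 85% × 58% × 34% = 3.68764% of Northgate Textiles S.p.A.
Aggregating (R3): 5.652504% + 3.68764% = 9.340144%.
9.340144% exceeds the 5% threshold, so Julia is a related party to Northgate Textiles S.p.A.

Yes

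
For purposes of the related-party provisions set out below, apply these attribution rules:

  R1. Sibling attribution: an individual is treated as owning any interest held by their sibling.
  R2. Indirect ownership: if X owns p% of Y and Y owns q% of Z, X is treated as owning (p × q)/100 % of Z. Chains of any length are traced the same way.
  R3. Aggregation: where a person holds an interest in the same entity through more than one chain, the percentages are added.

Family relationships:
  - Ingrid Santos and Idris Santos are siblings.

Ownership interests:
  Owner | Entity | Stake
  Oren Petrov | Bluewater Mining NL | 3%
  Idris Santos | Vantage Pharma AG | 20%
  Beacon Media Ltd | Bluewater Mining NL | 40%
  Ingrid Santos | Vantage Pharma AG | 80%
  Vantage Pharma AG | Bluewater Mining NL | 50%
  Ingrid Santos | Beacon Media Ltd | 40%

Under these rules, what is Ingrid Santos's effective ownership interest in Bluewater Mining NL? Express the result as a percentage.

By sibling attribution (R1), Ingrid Santos is treated as also owning Idris Santos's interest in Vantage Pharma AG, giving 80% + 20% = 100%.
Chain via Vantage Pharma AG (R2): 100% × 50% = 50% of Bluewater Mining NL.
Chain via Beacon Media Ltd (R2): 40% × 40% = 16% of Bluewater Mining NL.
Aggregating (R3): 50% + 16% = 66%.

66%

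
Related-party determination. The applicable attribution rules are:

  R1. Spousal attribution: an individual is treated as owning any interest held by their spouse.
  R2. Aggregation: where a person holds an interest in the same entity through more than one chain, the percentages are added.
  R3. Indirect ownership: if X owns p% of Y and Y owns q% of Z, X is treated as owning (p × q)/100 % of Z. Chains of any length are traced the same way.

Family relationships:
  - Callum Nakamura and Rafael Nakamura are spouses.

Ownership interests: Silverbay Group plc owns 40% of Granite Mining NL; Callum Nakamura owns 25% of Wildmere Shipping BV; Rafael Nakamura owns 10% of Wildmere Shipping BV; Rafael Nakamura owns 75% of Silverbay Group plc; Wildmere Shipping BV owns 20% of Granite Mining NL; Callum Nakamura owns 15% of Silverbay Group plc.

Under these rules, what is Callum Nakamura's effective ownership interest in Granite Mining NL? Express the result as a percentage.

By spousal attribution (R1), Callum Nakamura is treated as also owning Rafael Nakamura's interest in Wildmere Shipping BV, giving 25% + 10% = 35%.
By spousal attribution (R1), Callum Nakamura is treated as also owning Rafael Nakamura's interest in Silverbay Group plc, giving 15% + 75% = 90%.
Chain via Wildmere Shipping BV (R3): 35% × 20% = 7% of Granite Mining NL.
Chain via Silverbay Group plc (R3): 90% × 40% = 36% of Granite Mining NL.
Aggregating (R2): 7% + 36% = 43%.

43%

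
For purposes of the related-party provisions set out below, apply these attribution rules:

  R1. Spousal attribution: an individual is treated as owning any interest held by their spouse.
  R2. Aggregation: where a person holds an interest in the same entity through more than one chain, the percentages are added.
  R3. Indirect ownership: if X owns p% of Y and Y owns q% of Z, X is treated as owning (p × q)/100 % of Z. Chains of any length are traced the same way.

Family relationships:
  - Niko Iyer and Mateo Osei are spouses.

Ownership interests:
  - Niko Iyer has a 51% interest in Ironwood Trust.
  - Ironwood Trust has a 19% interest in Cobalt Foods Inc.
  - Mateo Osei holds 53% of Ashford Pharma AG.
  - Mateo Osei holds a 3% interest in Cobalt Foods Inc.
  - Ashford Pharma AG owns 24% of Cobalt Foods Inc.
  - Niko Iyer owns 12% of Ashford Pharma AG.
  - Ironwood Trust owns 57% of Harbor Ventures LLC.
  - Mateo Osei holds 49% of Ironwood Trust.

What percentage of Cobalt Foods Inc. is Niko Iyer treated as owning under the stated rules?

37.6%

By spousal attribution (R1), Niko Iyer is treated as also owning Mateo Osei's interest in Ironwood Trust, giving 51% + 49% = 100%.
By spousal attribution (R1), Niko Iyer is treated as also owning Mateo Osei's interest in Ashford Pharma AG, giving 12% + 53% = 65%.
By spousal attribution (R1), Niko Iyer is treated as owning Mateo Osei's 3% interest in Cobalt Foods Inc.
Chain via Ironwood Trust (R3): 100% × 19% = 19% of Cobalt Foods Inc.
Chain via Ashford Pharma AG (R3): 65% × 24% = 15.6% of Cobalt Foods Inc.
Direct interest in Cobalt Foods Inc: 3%.
Aggregating (R2): 19% + 15.6% + 3% = 37.6%.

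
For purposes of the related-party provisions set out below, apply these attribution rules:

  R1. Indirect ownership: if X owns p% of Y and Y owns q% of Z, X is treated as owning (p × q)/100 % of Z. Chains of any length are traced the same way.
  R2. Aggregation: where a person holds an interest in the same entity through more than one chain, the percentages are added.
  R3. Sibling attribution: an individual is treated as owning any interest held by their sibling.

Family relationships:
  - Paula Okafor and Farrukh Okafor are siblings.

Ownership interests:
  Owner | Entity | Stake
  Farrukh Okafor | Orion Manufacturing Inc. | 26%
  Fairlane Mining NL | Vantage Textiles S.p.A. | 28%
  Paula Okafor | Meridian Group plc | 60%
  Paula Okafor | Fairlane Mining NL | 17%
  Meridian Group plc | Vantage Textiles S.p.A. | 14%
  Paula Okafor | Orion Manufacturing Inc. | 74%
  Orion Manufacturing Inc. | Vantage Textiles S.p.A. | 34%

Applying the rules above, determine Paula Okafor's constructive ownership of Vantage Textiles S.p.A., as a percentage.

By sibling attribution (R3), Paula Okafor is treated as also owning Farrukh Okafor's interest in Orion Manufacturing Inc, giving 74% + 26% = 100%.
Chain via Meridian Group plc (R1): 60% × 14% = 8.4% of Vantage Textiles S.p.A.
Chain via Orion Manufacturing Inc. (R1): 100% × 34% = 34% of Vantage Textiles S.p.A.
Chain via Fairlane Mining NL (R1): 17% × 28% = 4.76% of Vantage Textiles S.p.A.
Aggregating (R2): 8.4% + 34% + 4.76% = 47.16%.

47.16%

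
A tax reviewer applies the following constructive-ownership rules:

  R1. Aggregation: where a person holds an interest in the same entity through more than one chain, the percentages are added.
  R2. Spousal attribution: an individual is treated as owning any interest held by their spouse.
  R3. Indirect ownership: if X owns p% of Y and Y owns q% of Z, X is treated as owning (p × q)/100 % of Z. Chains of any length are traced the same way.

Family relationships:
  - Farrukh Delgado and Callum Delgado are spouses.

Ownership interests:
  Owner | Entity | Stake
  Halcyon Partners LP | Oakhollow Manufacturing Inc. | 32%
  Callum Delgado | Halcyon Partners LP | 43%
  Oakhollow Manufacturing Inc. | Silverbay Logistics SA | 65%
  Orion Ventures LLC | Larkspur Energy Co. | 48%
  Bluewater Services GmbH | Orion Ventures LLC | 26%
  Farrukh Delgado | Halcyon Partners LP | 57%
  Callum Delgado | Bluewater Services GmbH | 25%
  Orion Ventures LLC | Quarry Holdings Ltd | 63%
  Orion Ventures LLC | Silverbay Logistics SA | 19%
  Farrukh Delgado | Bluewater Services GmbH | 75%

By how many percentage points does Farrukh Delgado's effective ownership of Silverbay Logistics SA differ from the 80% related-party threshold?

54.26

By spousal attribution (R2), Farrukh Delgado is treated as also owning Callum Delgado's interest in Halcyon Partners LP, giving 57% + 43% = 100%.
By spousal attribution (R2), Farrukh Delgado is treated as also owning Callum Delgado's interest in Bluewater Services GmbH, giving 75% + 25% = 100%.
Chain via Halcyon Partners LP → Oakhollow Manufacturing Inc. (R3): 100% × 32% × 65% = 20.8% of Silverbay Logistics SA.
Chain via Bluewater Services GmbH → Orion Ventures LLC (R3): 100% × 26% × 19% = 4.94% of Silverbay Logistics SA.
Aggregating (R1): 20.8% + 4.94% = 25.74%.
25.74% falls short of the 80% threshold by 54.26 percentage points.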